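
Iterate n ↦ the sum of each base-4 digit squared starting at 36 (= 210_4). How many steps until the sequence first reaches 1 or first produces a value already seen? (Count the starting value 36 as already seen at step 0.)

36 = (2,1,0)_4 → 2² + 1² + 0² = 4 + 1 + 0 = 5
5 = (1,1)_4 → 1² + 1² = 1 + 1 = 2
2 = (2)_4 → 2² = 4
4 = (1,0)_4 → 1² + 0² = 1 + 0 = 1  — reached 1.
That took 4 steps.

4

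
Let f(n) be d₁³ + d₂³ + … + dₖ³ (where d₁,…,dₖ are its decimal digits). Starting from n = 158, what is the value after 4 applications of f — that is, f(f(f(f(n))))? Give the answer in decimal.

881

158 → 1³ + 5³ + 8³ = 1 + 125 + 512 = 638
638 → 6³ + 3³ + 8³ = 216 + 27 + 512 = 755
755 → 7³ + 5³ + 5³ = 343 + 125 + 125 = 593
593 → 5³ + 9³ + 3³ = 125 + 729 + 27 = 881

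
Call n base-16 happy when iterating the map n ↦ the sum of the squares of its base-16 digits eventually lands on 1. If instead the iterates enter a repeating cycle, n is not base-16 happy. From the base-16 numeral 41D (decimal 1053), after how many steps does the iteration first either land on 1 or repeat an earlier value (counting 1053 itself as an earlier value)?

1053 = (4,1,13)_16 → 4² + 1² + 13² = 186
186 = (11,10)_16 → 11² + 10² = 221
221 = (13,13)_16 → 13² + 13² = 338
338 = (1,5,2)_16 → 1² + 5² + 2² = 30
30 = (1,14)_16 → 1² + 14² = 197
197 = (12,5)_16 → 12² + 5² = 169
169 = (10,9)_16 → 10² + 9² = 181
181 = (11,5)_16 → 11² + 5² = 146
146 = (9,2)_16 → 9² + 2² = 85
85 = (5,5)_16 → 5² + 5² = 50
50 = (3,2)_16 → 3² + 2² = 13
13 = (13)_16 → 13² = 169  — 169 repeats.
That took 12 steps.

12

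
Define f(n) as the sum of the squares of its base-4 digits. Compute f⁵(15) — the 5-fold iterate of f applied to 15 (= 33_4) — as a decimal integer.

1

15 = (3,3)_4 → 3² + 3² = 9 + 9 = 18
18 = (1,0,2)_4 → 1² + 0² + 2² = 1 + 0 + 4 = 5
5 = (1,1)_4 → 1² + 1² = 1 + 1 = 2
2 = (2)_4 → 2² = 4
4 = (1,0)_4 → 1² + 0² = 1 + 0 = 1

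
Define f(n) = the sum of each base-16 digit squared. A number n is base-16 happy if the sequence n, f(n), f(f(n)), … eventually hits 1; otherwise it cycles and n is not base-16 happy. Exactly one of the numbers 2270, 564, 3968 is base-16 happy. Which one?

2270: 2270 → 429 → 270 → 197 → 169 → 181 → 146 → 85 → 50 → 13 → 169  — repeats 169 (not base-16 happy)
564: 564 → 29 → 170 → 200 → 208 → 169 → 181 → 146 → 85 → 50 → 13 → 169  — repeats 169 (not base-16 happy)
3968: 3968 → 289 → 6 → 36 → 20 → 17 → 2 → 4 → 16 → 1  — reaches 1 (base-16 happy)

3968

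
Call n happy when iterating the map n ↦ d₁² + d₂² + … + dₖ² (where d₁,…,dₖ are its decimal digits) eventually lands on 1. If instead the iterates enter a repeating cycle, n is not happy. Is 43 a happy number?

43 → 4² + 3² = 25
25 → 2² + 5² = 29
29 → 2² + 9² = 85
85 → 8² + 5² = 89
89 → 8² + 9² = 145
145 → 1² + 4² + 5² = 42
42 → 4² + 2² = 20
20 → 2² + 0² = 4
4 → 4² = 16
16 → 1² + 6² = 37
37 → 3² + 7² = 58
58 → 5² + 8² = 89  — 89 already seen; the sequence cycles without reaching 1.

not happy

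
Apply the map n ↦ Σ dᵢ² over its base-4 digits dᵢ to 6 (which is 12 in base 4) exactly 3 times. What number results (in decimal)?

4

6 = (1,2)_4 → 1² + 2² = 5
5 = (1,1)_4 → 1² + 1² = 2
2 = (2)_4 → 2² = 4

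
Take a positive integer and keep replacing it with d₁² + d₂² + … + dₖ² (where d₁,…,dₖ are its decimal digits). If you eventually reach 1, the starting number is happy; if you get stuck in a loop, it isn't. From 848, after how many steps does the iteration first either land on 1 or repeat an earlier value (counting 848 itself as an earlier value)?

14

848 → 8² + 4² + 8² = 144
144 → 1² + 4² + 4² = 33
33 → 3² + 3² = 18
18 → 1² + 8² = 65
65 → 6² + 5² = 61
61 → 6² + 1² = 37
37 → 3² + 7² = 58
58 → 5² + 8² = 89
89 → 8² + 9² = 145
145 → 1² + 4² + 5² = 42
42 → 4² + 2² = 20
20 → 2² + 0² = 4
4 → 4² = 16
16 → 1² + 6² = 37  — 37 repeats.
That took 14 steps.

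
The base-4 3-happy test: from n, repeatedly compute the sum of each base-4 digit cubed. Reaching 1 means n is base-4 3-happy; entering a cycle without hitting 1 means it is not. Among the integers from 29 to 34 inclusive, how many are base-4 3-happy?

1

29: 29 → 29  — not base-4 3-happy
30: 30 → 36 → 9 → 9  — not base-4 3-happy
31: 31 → 55 → 55  — not base-4 3-happy
32: 32 → 8 → 8  — not base-4 3-happy
33: 33 → 9 → 9  — not base-4 3-happy
34: 34 → 16 → 1  — base-4 3-happy
base-4 3-happy: 34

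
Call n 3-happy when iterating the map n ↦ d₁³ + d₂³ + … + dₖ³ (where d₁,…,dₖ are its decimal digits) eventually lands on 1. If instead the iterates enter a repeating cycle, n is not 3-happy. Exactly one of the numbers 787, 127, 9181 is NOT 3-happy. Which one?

127

787: 787 → 1198 → 1243 → 100 → 1  — reaches 1 (3-happy)
127: 127 → 352 → 160 → 217 → 352  — repeats 352 (not 3-happy)
9181: 9181 → 1243 → 100 → 1  — reaches 1 (3-happy)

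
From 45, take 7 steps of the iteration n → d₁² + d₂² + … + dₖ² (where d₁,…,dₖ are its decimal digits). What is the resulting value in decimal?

89

45 → 4² + 5² = 41
41 → 4² + 1² = 17
17 → 1² + 7² = 50
50 → 5² + 0² = 25
25 → 2² + 5² = 29
29 → 2² + 9² = 85
85 → 8² + 5² = 89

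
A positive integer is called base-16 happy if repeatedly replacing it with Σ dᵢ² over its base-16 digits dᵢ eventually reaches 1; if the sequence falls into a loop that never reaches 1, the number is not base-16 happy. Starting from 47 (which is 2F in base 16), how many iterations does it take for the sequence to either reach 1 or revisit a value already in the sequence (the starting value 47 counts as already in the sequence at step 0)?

12

47 = (2,15)_16 → 229
229 = (14,5)_16 → 221
221 = (13,13)_16 → 338
338 = (1,5,2)_16 → 30
30 = (1,14)_16 → 197
197 = (12,5)_16 → 169
169 = (10,9)_16 → 181
181 = (11,5)_16 → 146
146 = (9,2)_16 → 85
85 = (5,5)_16 → 50
50 = (3,2)_16 → 13
13 = (13)_16 → 169  — 169 repeats.
That took 12 steps.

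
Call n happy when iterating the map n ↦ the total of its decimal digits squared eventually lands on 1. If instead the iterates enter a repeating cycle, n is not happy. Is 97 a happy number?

happy

97 → 9² + 7² = 130
130 → 1² + 3² + 0² = 10
10 → 1² + 0² = 1  — reached 1.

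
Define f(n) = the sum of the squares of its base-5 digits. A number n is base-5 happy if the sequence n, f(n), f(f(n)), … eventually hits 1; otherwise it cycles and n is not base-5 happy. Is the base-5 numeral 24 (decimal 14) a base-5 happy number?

14 = (2,4)_5 → 2² + 4² = 4 + 16 = 20
20 = (4,0)_5 → 4² + 0² = 16 + 0 = 16
16 = (3,1)_5 → 3² + 1² = 9 + 1 = 10
10 = (2,0)_5 → 2² + 0² = 4 + 0 = 4
4 = (4)_5 → 4² = 16  — 16 already seen; the sequence cycles without reaching 1.

not base-5 happy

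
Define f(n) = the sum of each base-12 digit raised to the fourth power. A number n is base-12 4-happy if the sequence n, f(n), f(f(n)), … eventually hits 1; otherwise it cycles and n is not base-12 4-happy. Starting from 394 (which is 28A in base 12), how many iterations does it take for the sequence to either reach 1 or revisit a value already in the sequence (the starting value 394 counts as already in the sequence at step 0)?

394 = (2,8,10)_12 → 2⁴ + 8⁴ + 10⁴ = 14112
14112 = (8,2,0,0)_12 → 8⁴ + 2⁴ + 0⁴ + 0⁴ = 4112
4112 = (2,4,6,8)_12 → 2⁴ + 4⁴ + 6⁴ + 8⁴ = 5664
5664 = (3,3,4,0)_12 → 3⁴ + 3⁴ + 4⁴ + 0⁴ = 418
418 = (2,10,10)_12 → 2⁴ + 10⁴ + 10⁴ = 20016
20016 = (11,7,0,0)_12 → 11⁴ + 7⁴ + 0⁴ + 0⁴ = 17042
17042 = (9,10,4,2)_12 → 9⁴ + 10⁴ + 4⁴ + 2⁴ = 16833
16833 = (9,8,10,9)_12 → 9⁴ + 8⁴ + 10⁴ + 9⁴ = 27218
27218 = (1,3,9,0,2)_12 → 1⁴ + 3⁴ + 9⁴ + 0⁴ + 2⁴ = 6659
6659 = (3,10,2,11)_12 → 3⁴ + 10⁴ + 2⁴ + 11⁴ = 24738
24738 = (1,2,3,9,6)_12 → 1⁴ + 2⁴ + 3⁴ + 9⁴ + 6⁴ = 7955
7955 = (4,7,2,11)_12 → 4⁴ + 7⁴ + 2⁴ + 11⁴ = 17314
17314 = (10,0,2,10)_12 → 10⁴ + 0⁴ + 2⁴ + 10⁴ = 20016  — 20016 repeats.
That took 13 steps.

13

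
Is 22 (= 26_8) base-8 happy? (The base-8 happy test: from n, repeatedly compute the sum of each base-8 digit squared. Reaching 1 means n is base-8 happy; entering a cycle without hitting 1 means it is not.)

22 = (2,6)_8 → 2² + 6² = 40
40 = (5,0)_8 → 5² + 0² = 25
25 = (3,1)_8 → 3² + 1² = 10
10 = (1,2)_8 → 1² + 2² = 5
5 = (5)_8 → 5² = 25  — 25 already seen; the sequence cycles without reaching 1.

not base-8 happy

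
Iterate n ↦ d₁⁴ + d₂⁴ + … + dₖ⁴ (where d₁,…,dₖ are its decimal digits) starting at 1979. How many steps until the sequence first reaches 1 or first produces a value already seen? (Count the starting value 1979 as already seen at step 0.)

1979 → 1⁴ + 9⁴ + 7⁴ + 9⁴ = 15524
15524 → 1⁴ + 5⁴ + 5⁴ + 2⁴ + 4⁴ = 1523
1523 → 1⁴ + 5⁴ + 2⁴ + 3⁴ = 723
723 → 7⁴ + 2⁴ + 3⁴ = 2498
2498 → 2⁴ + 4⁴ + 9⁴ + 8⁴ = 10929
10929 → 1⁴ + 0⁴ + 9⁴ + 2⁴ + 9⁴ = 13139
13139 → 1⁴ + 3⁴ + 1⁴ + 3⁴ + 9⁴ = 6725
6725 → 6⁴ + 7⁴ + 2⁴ + 5⁴ = 4338
4338 → 4⁴ + 3⁴ + 3⁴ + 8⁴ = 4514
4514 → 4⁴ + 5⁴ + 1⁴ + 4⁴ = 1138
1138 → 1⁴ + 1⁴ + 3⁴ + 8⁴ = 4179
4179 → 4⁴ + 1⁴ + 7⁴ + 9⁴ = 9219
9219 → 9⁴ + 2⁴ + 1⁴ + 9⁴ = 13139  — 13139 repeats.
That took 13 steps.

13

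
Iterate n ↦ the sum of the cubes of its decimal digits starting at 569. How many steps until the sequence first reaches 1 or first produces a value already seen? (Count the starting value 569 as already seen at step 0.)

10

569 → 5³ + 6³ + 9³ = 1070
1070 → 1³ + 0³ + 7³ + 0³ = 344
344 → 3³ + 4³ + 4³ = 155
155 → 1³ + 5³ + 5³ = 251
251 → 2³ + 5³ + 1³ = 134
134 → 1³ + 3³ + 4³ = 92
92 → 9³ + 2³ = 737
737 → 7³ + 3³ + 7³ = 713
713 → 7³ + 1³ + 3³ = 371
371 → 3³ + 7³ + 1³ = 371  — 371 repeats.
That took 10 steps.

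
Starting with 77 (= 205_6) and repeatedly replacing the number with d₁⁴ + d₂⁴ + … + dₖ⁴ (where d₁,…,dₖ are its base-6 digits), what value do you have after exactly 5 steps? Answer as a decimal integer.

256

77 = (2,0,5)_6 → 2⁴ + 0⁴ + 5⁴ = 16 + 0 + 625 = 641
641 = (2,5,4,5)_6 → 2⁴ + 5⁴ + 4⁴ + 5⁴ = 16 + 625 + 256 + 625 = 1522
1522 = (1,1,0,1,4)_6 → 1⁴ + 1⁴ + 0⁴ + 1⁴ + 4⁴ = 1 + 1 + 0 + 1 + 256 = 259
259 = (1,1,1,1)_6 → 1⁴ + 1⁴ + 1⁴ + 1⁴ = 1 + 1 + 1 + 1 = 4
4 = (4)_6 → 4⁴ = 256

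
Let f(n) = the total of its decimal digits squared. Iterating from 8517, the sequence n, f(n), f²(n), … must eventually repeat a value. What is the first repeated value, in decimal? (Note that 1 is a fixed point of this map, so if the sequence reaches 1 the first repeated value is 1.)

1

8517 → 8² + 5² + 1² + 7² = 139
139 → 1² + 3² + 9² = 91
91 → 9² + 1² = 82
82 → 8² + 2² = 68
68 → 6² + 8² = 100
100 → 1² + 0² + 0² = 1  — reached the fixed point 1.
1 → 1, so 1 is the first repeated value.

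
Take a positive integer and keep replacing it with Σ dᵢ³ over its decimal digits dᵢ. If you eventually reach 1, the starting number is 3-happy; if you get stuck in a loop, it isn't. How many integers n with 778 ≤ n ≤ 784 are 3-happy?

1

778: 778 → 1198 → 1243 → 100 → 1  (reaches 1)
779: 779 → 1415 → 191 → 731 → 371 → 371  (repeats 371)
780: 780 → 855 → 762 → 567 → 684 → 792 → 1080 → 513 → 153 → 153  (repeats 153)
781: 781 → 856 → 853 → 664 → 496 → 1009 → 730 → 370 → 370  (repeats 370)
782: 782 → 863 → 755 → 593 → 881 → 1025 → 134 → 92 → 737 → 713 → 371 → 371  (repeats 371)
783: 783 → 882 → 1032 → 36 → 243 → 99 → 1458 → 702 → 351 → 153 → 153  (repeats 153)
784: 784 → 919 → 1459 → 919  (repeats 919)
3-happy: 778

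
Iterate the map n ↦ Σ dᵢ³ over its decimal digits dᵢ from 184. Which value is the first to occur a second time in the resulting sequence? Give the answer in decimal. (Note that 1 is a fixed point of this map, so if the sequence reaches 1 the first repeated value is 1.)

184 → 1³ + 8³ + 4³ = 1 + 512 + 64 = 577
577 → 5³ + 7³ + 7³ = 125 + 343 + 343 = 811
811 → 8³ + 1³ + 1³ = 512 + 1 + 1 = 514
514 → 5³ + 1³ + 4³ = 125 + 1 + 64 = 190
190 → 1³ + 9³ + 0³ = 1 + 729 + 0 = 730
730 → 7³ + 3³ + 0³ = 343 + 27 + 0 = 370
370 → 3³ + 7³ + 0³ = 27 + 343 + 0 = 370  — 370 already appeared earlier.

370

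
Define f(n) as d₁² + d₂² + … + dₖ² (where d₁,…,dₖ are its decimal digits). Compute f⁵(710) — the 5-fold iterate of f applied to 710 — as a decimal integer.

89

710 → 7² + 1² + 0² = 49 + 1 + 0 = 50
50 → 5² + 0² = 25 + 0 = 25
25 → 2² + 5² = 4 + 25 = 29
29 → 2² + 9² = 4 + 81 = 85
85 → 8² + 5² = 64 + 25 = 89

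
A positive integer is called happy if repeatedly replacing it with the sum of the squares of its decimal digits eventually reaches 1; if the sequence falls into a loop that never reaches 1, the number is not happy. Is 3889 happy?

3889 → 3² + 8² + 8² + 9² = 9 + 64 + 64 + 81 = 218
218 → 2² + 1² + 8² = 4 + 1 + 64 = 69
69 → 6² + 9² = 36 + 81 = 117
117 → 1² + 1² + 7² = 1 + 1 + 49 = 51
51 → 5² + 1² = 25 + 1 = 26
26 → 2² + 6² = 4 + 36 = 40
40 → 4² + 0² = 16 + 0 = 16
16 → 1² + 6² = 1 + 36 = 37
37 → 3² + 7² = 9 + 49 = 58
58 → 5² + 8² = 25 + 64 = 89
89 → 8² + 9² = 64 + 81 = 145
145 → 1² + 4² + 5² = 1 + 16 + 25 = 42
42 → 4² + 2² = 16 + 4 = 20
20 → 2² + 0² = 4 + 0 = 4
4 → 4² = 16  — 16 already seen; the sequence cycles without reaching 1.

not happy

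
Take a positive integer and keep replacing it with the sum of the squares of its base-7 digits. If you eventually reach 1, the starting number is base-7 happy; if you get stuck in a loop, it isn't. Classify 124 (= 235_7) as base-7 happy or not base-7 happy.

not base-7 happy

124 = (2,3,5)_7 → 38
38 = (5,3)_7 → 34
34 = (4,6)_7 → 52
52 = (1,0,3)_7 → 10
10 = (1,3)_7 → 10  — 10 already seen; the sequence cycles without reaching 1.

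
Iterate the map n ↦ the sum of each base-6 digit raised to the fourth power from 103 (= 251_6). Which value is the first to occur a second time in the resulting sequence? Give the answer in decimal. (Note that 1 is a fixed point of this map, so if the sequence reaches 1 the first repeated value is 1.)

103 = (2,5,1)_6 → 2⁴ + 5⁴ + 1⁴ = 16 + 625 + 1 = 642
642 = (2,5,5,0)_6 → 2⁴ + 5⁴ + 5⁴ + 0⁴ = 16 + 625 + 625 + 0 = 1266
1266 = (5,5,1,0)_6 → 5⁴ + 5⁴ + 1⁴ + 0⁴ = 625 + 625 + 1 + 0 = 1251
1251 = (5,4,4,3)_6 → 5⁴ + 4⁴ + 4⁴ + 3⁴ = 625 + 256 + 256 + 81 = 1218
1218 = (5,3,5,0)_6 → 5⁴ + 3⁴ + 5⁴ + 0⁴ = 625 + 81 + 625 + 0 = 1331
1331 = (1,0,0,5,5)_6 → 1⁴ + 0⁴ + 0⁴ + 5⁴ + 5⁴ = 1 + 0 + 0 + 625 + 625 = 1251  — 1251 already appeared earlier.

1251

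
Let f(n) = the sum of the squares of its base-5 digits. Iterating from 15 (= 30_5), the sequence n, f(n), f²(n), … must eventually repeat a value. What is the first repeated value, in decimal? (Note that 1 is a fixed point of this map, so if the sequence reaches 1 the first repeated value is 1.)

13

15 = (3,0)_5 → 3² + 0² = 9
9 = (1,4)_5 → 1² + 4² = 17
17 = (3,2)_5 → 3² + 2² = 13
13 = (2,3)_5 → 2² + 3² = 13  — 13 already appeared earlier.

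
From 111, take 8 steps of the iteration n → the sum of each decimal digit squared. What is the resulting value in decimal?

89

111 → 1² + 1² + 1² = 1 + 1 + 1 = 3
3 → 3² = 9
9 → 9² = 81
81 → 8² + 1² = 64 + 1 = 65
65 → 6² + 5² = 36 + 25 = 61
61 → 6² + 1² = 36 + 1 = 37
37 → 3² + 7² = 9 + 49 = 58
58 → 5² + 8² = 25 + 64 = 89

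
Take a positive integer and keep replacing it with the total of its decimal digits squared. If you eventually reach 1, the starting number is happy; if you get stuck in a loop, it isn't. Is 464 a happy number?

happy

464 → 4² + 6² + 4² = 16 + 36 + 16 = 68
68 → 6² + 8² = 36 + 64 = 100
100 → 1² + 0² + 0² = 1 + 0 + 0 = 1  — reached 1.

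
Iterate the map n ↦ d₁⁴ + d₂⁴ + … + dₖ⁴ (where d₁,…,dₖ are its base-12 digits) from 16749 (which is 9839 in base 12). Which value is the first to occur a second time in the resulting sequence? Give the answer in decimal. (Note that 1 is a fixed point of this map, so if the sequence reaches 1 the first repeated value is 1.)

16749 = (9,8,3,9)_12 → 9⁴ + 8⁴ + 3⁴ + 9⁴ = 6561 + 4096 + 81 + 6561 = 17299
17299 = (10,0,1,7)_12 → 10⁴ + 0⁴ + 1⁴ + 7⁴ = 10000 + 0 + 1 + 2401 = 12402
12402 = (7,2,1,6)_12 → 7⁴ + 2⁴ + 1⁴ + 6⁴ = 2401 + 16 + 1 + 1296 = 3714
3714 = (2,1,9,6)_12 → 2⁴ + 1⁴ + 9⁴ + 6⁴ = 16 + 1 + 6561 + 1296 = 7874
7874 = (4,6,8,2)_12 → 4⁴ + 6⁴ + 8⁴ + 2⁴ = 256 + 1296 + 4096 + 16 = 5664
5664 = (3,3,4,0)_12 → 3⁴ + 3⁴ + 4⁴ + 0⁴ = 81 + 81 + 256 + 0 = 418
418 = (2,10,10)_12 → 2⁴ + 10⁴ + 10⁴ = 16 + 10000 + 10000 = 20016
20016 = (11,7,0,0)_12 → 11⁴ + 7⁴ + 0⁴ + 0⁴ = 14641 + 2401 + 0 + 0 = 17042
17042 = (9,10,4,2)_12 → 9⁴ + 10⁴ + 4⁴ + 2⁴ = 6561 + 10000 + 256 + 16 = 16833
16833 = (9,8,10,9)_12 → 9⁴ + 8⁴ + 10⁴ + 9⁴ = 6561 + 4096 + 10000 + 6561 = 27218
27218 = (1,3,9,0,2)_12 → 1⁴ + 3⁴ + 9⁴ + 0⁴ + 2⁴ = 1 + 81 + 6561 + 0 + 16 = 6659
6659 = (3,10,2,11)_12 → 3⁴ + 10⁴ + 2⁴ + 11⁴ = 81 + 10000 + 16 + 14641 = 24738
24738 = (1,2,3,9,6)_12 → 1⁴ + 2⁴ + 3⁴ + 9⁴ + 6⁴ = 1 + 16 + 81 + 6561 + 1296 = 7955
7955 = (4,7,2,11)_12 → 4⁴ + 7⁴ + 2⁴ + 11⁴ = 256 + 2401 + 16 + 14641 = 17314
17314 = (10,0,2,10)_12 → 10⁴ + 0⁴ + 2⁴ + 10⁴ = 10000 + 0 + 16 + 10000 = 20016  — 20016 already appeared earlier.

20016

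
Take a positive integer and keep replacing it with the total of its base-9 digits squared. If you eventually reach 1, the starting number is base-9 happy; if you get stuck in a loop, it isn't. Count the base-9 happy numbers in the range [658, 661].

1

658: 658 → 66 → 58 → 52 → 74 → 68 → 74  — not base-9 happy
659: 659 → 69 → 85 → 17 → 65 → 53 → 89 → 65  — not base-9 happy
660: 660 → 74 → 68 → 74  — not base-9 happy
661: 661 → 81 → 1  — base-9 happy
base-9 happy: 661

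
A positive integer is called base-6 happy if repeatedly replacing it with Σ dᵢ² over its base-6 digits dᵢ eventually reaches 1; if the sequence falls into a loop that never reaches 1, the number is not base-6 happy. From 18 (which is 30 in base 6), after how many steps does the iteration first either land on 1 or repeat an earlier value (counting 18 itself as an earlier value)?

11

18 = (3,0)_6 → 3² + 0² = 9
9 = (1,3)_6 → 1² + 3² = 10
10 = (1,4)_6 → 1² + 4² = 17
17 = (2,5)_6 → 2² + 5² = 29
29 = (4,5)_6 → 4² + 5² = 41
41 = (1,0,5)_6 → 1² + 0² + 5² = 26
26 = (4,2)_6 → 4² + 2² = 20
20 = (3,2)_6 → 3² + 2² = 13
13 = (2,1)_6 → 2² + 1² = 5
5 = (5)_6 → 5² = 25
25 = (4,1)_6 → 4² + 1² = 17  — 17 repeats.
That took 11 steps.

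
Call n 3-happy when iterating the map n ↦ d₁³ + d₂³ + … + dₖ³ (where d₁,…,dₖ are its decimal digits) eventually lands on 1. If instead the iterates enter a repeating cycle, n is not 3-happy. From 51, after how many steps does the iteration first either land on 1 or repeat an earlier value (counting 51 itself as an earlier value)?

51 → 5³ + 1³ = 125 + 1 = 126
126 → 1³ + 2³ + 6³ = 1 + 8 + 216 = 225
225 → 2³ + 2³ + 5³ = 8 + 8 + 125 = 141
141 → 1³ + 4³ + 1³ = 1 + 64 + 1 = 66
66 → 6³ + 6³ = 216 + 216 = 432
432 → 4³ + 3³ + 2³ = 64 + 27 + 8 = 99
99 → 9³ + 9³ = 729 + 729 = 1458
1458 → 1³ + 4³ + 5³ + 8³ = 1 + 64 + 125 + 512 = 702
702 → 7³ + 0³ + 2³ = 343 + 0 + 8 = 351
351 → 3³ + 5³ + 1³ = 27 + 125 + 1 = 153
153 → 1³ + 5³ + 3³ = 1 + 125 + 27 = 153  — 153 repeats.
That took 11 steps.

11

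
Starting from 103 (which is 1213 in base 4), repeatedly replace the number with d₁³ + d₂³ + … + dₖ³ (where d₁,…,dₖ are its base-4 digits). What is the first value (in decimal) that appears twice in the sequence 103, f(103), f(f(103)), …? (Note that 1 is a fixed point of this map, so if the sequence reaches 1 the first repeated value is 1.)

1

103 = (1,2,1,3)_4 → 1³ + 2³ + 1³ + 3³ = 37
37 = (2,1,1)_4 → 2³ + 1³ + 1³ = 10
10 = (2,2)_4 → 2³ + 2³ = 16
16 = (1,0,0)_4 → 1³ + 0³ + 0³ = 1  — reached the fixed point 1.
1 → 1, so 1 is the first repeated value.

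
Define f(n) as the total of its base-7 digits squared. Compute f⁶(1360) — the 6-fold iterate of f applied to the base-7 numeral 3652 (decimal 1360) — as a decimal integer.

10

1360 = (3,6,5,2)_7 → 3² + 6² + 5² + 2² = 9 + 36 + 25 + 4 = 74
74 = (1,3,4)_7 → 1² + 3² + 4² = 1 + 9 + 16 = 26
26 = (3,5)_7 → 3² + 5² = 9 + 25 = 34
34 = (4,6)_7 → 4² + 6² = 16 + 36 = 52
52 = (1,0,3)_7 → 1² + 0² + 3² = 1 + 0 + 9 = 10
10 = (1,3)_7 → 1² + 3² = 1 + 9 = 10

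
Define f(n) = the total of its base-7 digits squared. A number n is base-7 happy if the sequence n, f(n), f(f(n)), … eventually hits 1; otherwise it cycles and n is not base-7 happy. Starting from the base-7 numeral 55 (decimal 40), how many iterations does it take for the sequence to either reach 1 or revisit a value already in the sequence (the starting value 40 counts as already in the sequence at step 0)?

6

40 = (5,5)_7 → 5² + 5² = 50
50 = (1,0,1)_7 → 1² + 0² + 1² = 2
2 = (2)_7 → 2² = 4
4 = (4)_7 → 4² = 16
16 = (2,2)_7 → 2² + 2² = 8
8 = (1,1)_7 → 1² + 1² = 2  — 2 repeats.
That took 6 steps.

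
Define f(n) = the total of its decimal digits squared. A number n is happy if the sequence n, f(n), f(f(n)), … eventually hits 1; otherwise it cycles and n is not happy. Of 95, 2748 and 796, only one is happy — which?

95: 95 → 106 → 37 → 58 → 89 → 145 → 42 → 20 → 4 → 16 → 37  — repeats 37 (not happy)
2748: 2748 → 133 → 19 → 82 → 68 → 100 → 1  — reaches 1 (happy)
796: 796 → 166 → 73 → 58 → 89 → 145 → 42 → 20 → 4 → 16 → 37 → 58  — repeats 58 (not happy)

2748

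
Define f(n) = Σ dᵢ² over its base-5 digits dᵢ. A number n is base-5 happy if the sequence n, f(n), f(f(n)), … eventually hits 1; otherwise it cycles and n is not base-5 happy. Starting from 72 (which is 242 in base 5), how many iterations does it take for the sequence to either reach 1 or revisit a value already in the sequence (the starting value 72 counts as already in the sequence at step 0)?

72 = (2,4,2)_5 → 24
24 = (4,4)_5 → 32
32 = (1,1,2)_5 → 6
6 = (1,1)_5 → 2
2 = (2)_5 → 4
4 = (4)_5 → 16
16 = (3,1)_5 → 10
10 = (2,0)_5 → 4  — 4 repeats.
That took 8 steps.

8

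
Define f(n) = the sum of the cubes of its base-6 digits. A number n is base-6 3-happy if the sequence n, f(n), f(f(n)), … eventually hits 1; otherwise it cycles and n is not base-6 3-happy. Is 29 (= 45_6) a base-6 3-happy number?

base-6 3-happy

29 = (4,5)_6 → 4³ + 5³ = 64 + 125 = 189
189 = (5,1,3)_6 → 5³ + 1³ + 3³ = 125 + 1 + 27 = 153
153 = (4,1,3)_6 → 4³ + 1³ + 3³ = 64 + 1 + 27 = 92
92 = (2,3,2)_6 → 2³ + 3³ + 2³ = 8 + 27 + 8 = 43
43 = (1,1,1)_6 → 1³ + 1³ + 1³ = 1 + 1 + 1 = 3
3 = (3)_6 → 3³ = 27
27 = (4,3)_6 → 4³ + 3³ = 64 + 27 = 91
91 = (2,3,1)_6 → 2³ + 3³ + 1³ = 8 + 27 + 1 = 36
36 = (1,0,0)_6 → 1³ + 0³ + 0³ = 1 + 0 + 0 = 1  — reached 1.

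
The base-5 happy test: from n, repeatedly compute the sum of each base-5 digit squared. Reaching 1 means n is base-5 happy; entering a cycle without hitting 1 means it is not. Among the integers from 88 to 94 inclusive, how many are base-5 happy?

2

88: 88 → 22 → 20 → 16 → 10 → 4 → 16  — not base-5 happy
89: 89 → 29 → 17 → 13 → 13  — not base-5 happy
90: 90 → 18 → 18  — not base-5 happy
91: 91 → 19 → 25 → 1  — base-5 happy
92: 92 → 22 → 20 → 16 → 10 → 4 → 16  — not base-5 happy
93: 93 → 27 → 5 → 1  — base-5 happy
94: 94 → 34 → 18 → 18  — not base-5 happy
base-5 happy: 91, 93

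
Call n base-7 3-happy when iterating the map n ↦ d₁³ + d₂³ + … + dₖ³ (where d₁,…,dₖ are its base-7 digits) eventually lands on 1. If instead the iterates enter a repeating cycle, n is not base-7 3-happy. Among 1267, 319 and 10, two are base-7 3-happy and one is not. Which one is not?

1267: 1267 → 307 → 433 → 343 → 1  — reaches 1 (base-7 3-happy)
319: 319 → 307 → 433 → 343 → 1  — reaches 1 (base-7 3-happy)
10: 10 → 28 → 64 → 10  — repeats 10 (not base-7 3-happy)

10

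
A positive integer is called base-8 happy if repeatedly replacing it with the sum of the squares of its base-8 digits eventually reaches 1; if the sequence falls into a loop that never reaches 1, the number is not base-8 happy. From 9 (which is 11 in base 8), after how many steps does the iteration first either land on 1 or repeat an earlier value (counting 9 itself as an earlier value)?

4

9 = (1,1)_8 → 1² + 1² = 2
2 = (2)_8 → 2² = 4
4 = (4)_8 → 4² = 16
16 = (2,0)_8 → 2² + 0² = 4  — 4 repeats.
That took 4 steps.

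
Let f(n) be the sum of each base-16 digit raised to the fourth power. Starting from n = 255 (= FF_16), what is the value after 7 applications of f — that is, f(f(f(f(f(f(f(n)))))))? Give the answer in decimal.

255 = (15,15)_16 → 15⁴ + 15⁴ = 50625 + 50625 = 101250
101250 = (1,8,11,8,2)_16 → 1⁴ + 8⁴ + 11⁴ + 8⁴ + 2⁴ = 1 + 4096 + 14641 + 4096 + 16 = 22850
22850 = (5,9,4,2)_16 → 5⁴ + 9⁴ + 4⁴ + 2⁴ = 625 + 6561 + 256 + 16 = 7458
7458 = (1,13,2,2)_16 → 1⁴ + 13⁴ + 2⁴ + 2⁴ = 1 + 28561 + 16 + 16 = 28594
28594 = (6,15,11,2)_16 → 6⁴ + 15⁴ + 11⁴ + 2⁴ = 1296 + 50625 + 14641 + 16 = 66578
66578 = (1,0,4,1,2)_16 → 1⁴ + 0⁴ + 4⁴ + 1⁴ + 2⁴ = 1 + 0 + 256 + 1 + 16 = 274
274 = (1,1,2)_16 → 1⁴ + 1⁴ + 2⁴ = 1 + 1 + 16 = 18

18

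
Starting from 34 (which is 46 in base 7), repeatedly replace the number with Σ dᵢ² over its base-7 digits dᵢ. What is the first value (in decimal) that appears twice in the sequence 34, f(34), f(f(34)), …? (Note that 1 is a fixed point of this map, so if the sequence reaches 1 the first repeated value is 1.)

10

34 = (4,6)_7 → 52
52 = (1,0,3)_7 → 10
10 = (1,3)_7 → 10  — 10 already appeared earlier.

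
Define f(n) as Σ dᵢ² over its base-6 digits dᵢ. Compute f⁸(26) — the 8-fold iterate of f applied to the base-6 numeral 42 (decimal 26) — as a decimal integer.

26

26 = (4,2)_6 → 4² + 2² = 16 + 4 = 20
20 = (3,2)_6 → 3² + 2² = 9 + 4 = 13
13 = (2,1)_6 → 2² + 1² = 4 + 1 = 5
5 = (5)_6 → 5² = 25
25 = (4,1)_6 → 4² + 1² = 16 + 1 = 17
17 = (2,5)_6 → 2² + 5² = 4 + 25 = 29
29 = (4,5)_6 → 4² + 5² = 16 + 25 = 41
41 = (1,0,5)_6 → 1² + 0² + 5² = 1 + 0 + 25 = 26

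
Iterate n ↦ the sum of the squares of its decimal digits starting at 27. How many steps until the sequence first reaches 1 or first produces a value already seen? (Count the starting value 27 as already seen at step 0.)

14

27 → 2² + 7² = 4 + 49 = 53
53 → 5² + 3² = 25 + 9 = 34
34 → 3² + 4² = 9 + 16 = 25
25 → 2² + 5² = 4 + 25 = 29
29 → 2² + 9² = 4 + 81 = 85
85 → 8² + 5² = 64 + 25 = 89
89 → 8² + 9² = 64 + 81 = 145
145 → 1² + 4² + 5² = 1 + 16 + 25 = 42
42 → 4² + 2² = 16 + 4 = 20
20 → 2² + 0² = 4 + 0 = 4
4 → 4² = 16
16 → 1² + 6² = 1 + 36 = 37
37 → 3² + 7² = 9 + 49 = 58
58 → 5² + 8² = 25 + 64 = 89  — 89 repeats.
That took 14 steps.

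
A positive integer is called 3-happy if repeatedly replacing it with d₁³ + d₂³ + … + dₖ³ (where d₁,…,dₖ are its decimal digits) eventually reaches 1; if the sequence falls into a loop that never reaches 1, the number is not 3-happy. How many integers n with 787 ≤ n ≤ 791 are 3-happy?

1

787: 787 → 1198 → 1243 → 100 → 1  (reaches 1)
788: 788 → 1367 → 587 → 980 → 1241 → 74 → 407 → 407  (repeats 407)
789: 789 → 1584 → 702 → 351 → 153 → 153  (repeats 153)
790: 790 → 1072 → 352 → 160 → 217 → 352  (repeats 352)
791: 791 → 1073 → 371 → 371  (repeats 371)
3-happy: 787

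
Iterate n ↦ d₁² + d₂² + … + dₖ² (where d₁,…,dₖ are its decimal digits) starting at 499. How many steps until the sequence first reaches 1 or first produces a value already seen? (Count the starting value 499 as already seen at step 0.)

14

499 → 4² + 9² + 9² = 178
178 → 1² + 7² + 8² = 114
114 → 1² + 1² + 4² = 18
18 → 1² + 8² = 65
65 → 6² + 5² = 61
61 → 6² + 1² = 37
37 → 3² + 7² = 58
58 → 5² + 8² = 89
89 → 8² + 9² = 145
145 → 1² + 4² + 5² = 42
42 → 4² + 2² = 20
20 → 2² + 0² = 4
4 → 4² = 16
16 → 1² + 6² = 37  — 37 repeats.
That took 14 steps.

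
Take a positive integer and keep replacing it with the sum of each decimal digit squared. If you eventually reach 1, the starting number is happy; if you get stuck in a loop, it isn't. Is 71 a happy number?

71 → 7² + 1² = 50
50 → 5² + 0² = 25
25 → 2² + 5² = 29
29 → 2² + 9² = 85
85 → 8² + 5² = 89
89 → 8² + 9² = 145
145 → 1² + 4² + 5² = 42
42 → 4² + 2² = 20
20 → 2² + 0² = 4
4 → 4² = 16
16 → 1² + 6² = 37
37 → 3² + 7² = 58
58 → 5² + 8² = 89  — 89 already seen; the sequence cycles without reaching 1.

not happy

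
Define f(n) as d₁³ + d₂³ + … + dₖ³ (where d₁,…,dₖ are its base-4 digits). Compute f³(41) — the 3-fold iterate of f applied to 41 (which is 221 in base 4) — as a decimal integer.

41 = (2,2,1)_4 → 2³ + 2³ + 1³ = 8 + 8 + 1 = 17
17 = (1,0,1)_4 → 1³ + 0³ + 1³ = 1 + 0 + 1 = 2
2 = (2)_4 → 2³ = 8

8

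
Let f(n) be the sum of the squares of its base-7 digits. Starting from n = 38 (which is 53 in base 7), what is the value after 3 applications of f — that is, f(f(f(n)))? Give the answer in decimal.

10

38 = (5,3)_7 → 5² + 3² = 34
34 = (4,6)_7 → 4² + 6² = 52
52 = (1,0,3)_7 → 1² + 0² + 3² = 10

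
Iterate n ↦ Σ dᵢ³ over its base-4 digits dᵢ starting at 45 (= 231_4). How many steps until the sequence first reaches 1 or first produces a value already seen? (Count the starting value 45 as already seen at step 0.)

45 = (2,3,1)_4 → 2³ + 3³ + 1³ = 36
36 = (2,1,0)_4 → 2³ + 1³ + 0³ = 9
9 = (2,1)_4 → 2³ + 1³ = 9  — 9 repeats.
That took 3 steps.

3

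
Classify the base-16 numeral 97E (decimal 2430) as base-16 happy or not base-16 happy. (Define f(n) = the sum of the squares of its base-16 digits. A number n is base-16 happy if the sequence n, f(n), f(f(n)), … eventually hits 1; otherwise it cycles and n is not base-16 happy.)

base-16 happy

2430 = (9,7,14)_16 → 9² + 7² + 14² = 326
326 = (1,4,6)_16 → 1² + 4² + 6² = 53
53 = (3,5)_16 → 3² + 5² = 34
34 = (2,2)_16 → 2² + 2² = 8
8 = (8)_16 → 8² = 64
64 = (4,0)_16 → 4² + 0² = 16
16 = (1,0)_16 → 1² + 0² = 1  — reached 1.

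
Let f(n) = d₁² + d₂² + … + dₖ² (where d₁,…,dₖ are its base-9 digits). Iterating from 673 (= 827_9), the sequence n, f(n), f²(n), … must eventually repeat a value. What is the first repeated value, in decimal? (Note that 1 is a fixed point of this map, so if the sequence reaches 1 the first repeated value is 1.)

673 = (8,2,7)_9 → 117
117 = (1,4,0)_9 → 17
17 = (1,8)_9 → 65
65 = (7,2)_9 → 53
53 = (5,8)_9 → 89
89 = (1,0,8)_9 → 65  — 65 already appeared earlier.

65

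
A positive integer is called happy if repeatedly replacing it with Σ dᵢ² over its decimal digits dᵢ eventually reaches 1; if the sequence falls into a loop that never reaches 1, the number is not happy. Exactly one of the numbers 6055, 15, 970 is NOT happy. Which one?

6055: 6055 → 86 → 100 → 1  — reaches 1 (happy)
15: 15 → 26 → 40 → 16 → 37 → 58 → 89 → 145 → 42 → 20 → 4 → 16  — repeats 16 (not happy)
970: 970 → 130 → 10 → 1  — reaches 1 (happy)

15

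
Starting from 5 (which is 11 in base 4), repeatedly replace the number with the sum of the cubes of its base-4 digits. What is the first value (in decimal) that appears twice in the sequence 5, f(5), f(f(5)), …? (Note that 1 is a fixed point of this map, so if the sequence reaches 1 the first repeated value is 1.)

8

5 = (1,1)_4 → 1³ + 1³ = 1 + 1 = 2
2 = (2)_4 → 2³ = 8
8 = (2,0)_4 → 2³ + 0³ = 8 + 0 = 8  — 8 already appeared earlier.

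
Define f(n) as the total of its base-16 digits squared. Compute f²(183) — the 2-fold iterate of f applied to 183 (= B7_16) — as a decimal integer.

200

183 = (11,7)_16 → 11² + 7² = 170
170 = (10,10)_16 → 10² + 10² = 200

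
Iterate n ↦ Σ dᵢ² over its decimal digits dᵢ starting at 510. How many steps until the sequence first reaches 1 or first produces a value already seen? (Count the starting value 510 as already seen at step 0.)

510 → 5² + 1² + 0² = 25 + 1 + 0 = 26
26 → 2² + 6² = 4 + 36 = 40
40 → 4² + 0² = 16 + 0 = 16
16 → 1² + 6² = 1 + 36 = 37
37 → 3² + 7² = 9 + 49 = 58
58 → 5² + 8² = 25 + 64 = 89
89 → 8² + 9² = 64 + 81 = 145
145 → 1² + 4² + 5² = 1 + 16 + 25 = 42
42 → 4² + 2² = 16 + 4 = 20
20 → 2² + 0² = 4 + 0 = 4
4 → 4² = 16  — 16 repeats.
That took 11 steps.

11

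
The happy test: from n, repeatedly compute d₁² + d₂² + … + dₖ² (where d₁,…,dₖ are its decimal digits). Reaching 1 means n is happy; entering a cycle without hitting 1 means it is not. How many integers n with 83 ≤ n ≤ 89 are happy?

1

83: 83 → 73 → 58 → 89 → 145 → 42 → 20 → 4 → 16 → 37 → 58  — not happy
84: 84 → 80 → 64 → 52 → 29 → 85 → 89 → 145 → 42 → 20 → 4 → 16 → 37 → 58 → 89  — not happy
85: 85 → 89 → 145 → 42 → 20 → 4 → 16 → 37 → 58 → 89  — not happy
86: 86 → 100 → 1  — happy
87: 87 → 113 → 11 → 2 → 4 → 16 → 37 → 58 → 89 → 145 → 42 → 20 → 4  — not happy
88: 88 → 128 → 69 → 117 → 51 → 26 → 40 → 16 → 37 → 58 → 89 → 145 → 42 → 20 → 4 → 16  — not happy
89: 89 → 145 → 42 → 20 → 4 → 16 → 37 → 58 → 89  — not happy
happy: 86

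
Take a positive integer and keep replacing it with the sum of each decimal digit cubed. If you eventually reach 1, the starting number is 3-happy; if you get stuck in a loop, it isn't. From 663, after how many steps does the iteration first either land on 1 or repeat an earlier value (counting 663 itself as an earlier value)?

663 → 459
459 → 918
918 → 1242
1242 → 81
81 → 513
513 → 153
153 → 153  — 153 repeats.
That took 7 steps.

7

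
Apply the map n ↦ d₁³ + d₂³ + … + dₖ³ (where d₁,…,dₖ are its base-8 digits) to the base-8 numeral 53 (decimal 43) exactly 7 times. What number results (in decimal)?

476

43 = (5,3)_8 → 152
152 = (2,3,0)_8 → 35
35 = (4,3)_8 → 91
91 = (1,3,3)_8 → 55
55 = (6,7)_8 → 559
559 = (1,0,5,7)_8 → 469
469 = (7,2,5)_8 → 476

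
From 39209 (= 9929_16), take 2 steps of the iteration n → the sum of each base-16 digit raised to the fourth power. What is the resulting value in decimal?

71698

39209 = (9,9,2,9)_16 → 9⁴ + 9⁴ + 2⁴ + 9⁴ = 6561 + 6561 + 16 + 6561 = 19699
19699 = (4,12,15,3)_16 → 4⁴ + 12⁴ + 15⁴ + 3⁴ = 256 + 20736 + 50625 + 81 = 71698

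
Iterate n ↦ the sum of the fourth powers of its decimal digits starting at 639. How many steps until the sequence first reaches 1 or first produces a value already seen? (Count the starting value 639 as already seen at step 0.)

9

639 → 6⁴ + 3⁴ + 9⁴ = 7938
7938 → 7⁴ + 9⁴ + 3⁴ + 8⁴ = 13139
13139 → 1⁴ + 3⁴ + 1⁴ + 3⁴ + 9⁴ = 6725
6725 → 6⁴ + 7⁴ + 2⁴ + 5⁴ = 4338
4338 → 4⁴ + 3⁴ + 3⁴ + 8⁴ = 4514
4514 → 4⁴ + 5⁴ + 1⁴ + 4⁴ = 1138
1138 → 1⁴ + 1⁴ + 3⁴ + 8⁴ = 4179
4179 → 4⁴ + 1⁴ + 7⁴ + 9⁴ = 9219
9219 → 9⁴ + 2⁴ + 1⁴ + 9⁴ = 13139  — 13139 repeats.
That took 9 steps.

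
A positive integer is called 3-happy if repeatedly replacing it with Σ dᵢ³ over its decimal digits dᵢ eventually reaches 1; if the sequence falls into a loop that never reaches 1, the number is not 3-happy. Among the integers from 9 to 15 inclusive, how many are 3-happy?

1

9: 9 → 729 → 1080 → 513 → 153 → 153  — not 3-happy
10: 10 → 1  — 3-happy
11: 11 → 2 → 8 → 512 → 134 → 92 → 737 → 713 → 371 → 371  — not 3-happy
12: 12 → 9 → 729 → 1080 → 513 → 153 → 153  — not 3-happy
13: 13 → 28 → 520 → 133 → 55 → 250 → 133  — not 3-happy
14: 14 → 65 → 341 → 92 → 737 → 713 → 371 → 371  — not 3-happy
15: 15 → 126 → 225 → 141 → 66 → 432 → 99 → 1458 → 702 → 351 → 153 → 153  — not 3-happy
3-happy: 10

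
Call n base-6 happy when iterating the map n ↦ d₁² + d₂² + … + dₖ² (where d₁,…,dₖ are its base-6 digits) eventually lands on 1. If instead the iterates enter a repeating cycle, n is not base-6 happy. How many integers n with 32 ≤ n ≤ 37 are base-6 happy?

32: 32 → 29 → 41 → 26 → 20 → 13 → 5 → 25 → 17 → 29  (repeats 29)
33: 33 → 34 → 41 → 26 → 20 → 13 → 5 → 25 → 17 → 29 → 41  (repeats 41)
34: 34 → 41 → 26 → 20 → 13 → 5 → 25 → 17 → 29 → 41  (repeats 41)
35: 35 → 50 → 9 → 10 → 17 → 29 → 41 → 26 → 20 → 13 → 5 → 25 → 17  (repeats 17)
36: 36 → 1  (reaches 1)
37: 37 → 2 → 4 → 16 → 20 → 13 → 5 → 25 → 17 → 29 → 41 → 26 → 20  (repeats 20)
base-6 happy: 36

1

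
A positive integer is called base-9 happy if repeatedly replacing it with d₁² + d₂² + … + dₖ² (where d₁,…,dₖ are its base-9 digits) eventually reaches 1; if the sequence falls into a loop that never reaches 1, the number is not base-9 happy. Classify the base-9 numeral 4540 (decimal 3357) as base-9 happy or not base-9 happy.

3357 = (4,5,4,0)_9 → 4² + 5² + 4² + 0² = 57
57 = (6,3)_9 → 6² + 3² = 45
45 = (5,0)_9 → 5² + 0² = 25
25 = (2,7)_9 → 2² + 7² = 53
53 = (5,8)_9 → 5² + 8² = 89
89 = (1,0,8)_9 → 1² + 0² + 8² = 65
65 = (7,2)_9 → 7² + 2² = 53  — 53 already seen; the sequence cycles without reaching 1.

not base-9 happy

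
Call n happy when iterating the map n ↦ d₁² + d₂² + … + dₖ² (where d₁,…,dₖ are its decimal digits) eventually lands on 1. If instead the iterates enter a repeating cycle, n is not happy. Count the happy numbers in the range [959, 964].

959: 959 → 187 → 114 → 18 → 65 → 61 → 37 → 58 → 89 → 145 → 42 → 20 → 4 → 16 → 37  (repeats 37)
960: 960 → 117 → 51 → 26 → 40 → 16 → 37 → 58 → 89 → 145 → 42 → 20 → 4 → 16  (repeats 16)
961: 961 → 118 → 66 → 72 → 53 → 34 → 25 → 29 → 85 → 89 → 145 → 42 → 20 → 4 → 16 → 37 → 58 → 89  (repeats 89)
962: 962 → 121 → 6 → 36 → 45 → 41 → 17 → 50 → 25 → 29 → 85 → 89 → 145 → 42 → 20 → 4 → 16 → 37 → 58 → 89  (repeats 89)
963: 963 → 126 → 41 → 17 → 50 → 25 → 29 → 85 → 89 → 145 → 42 → 20 → 4 → 16 → 37 → 58 → 89  (repeats 89)
964: 964 → 133 → 19 → 82 → 68 → 100 → 1  (reaches 1)
happy: 964

1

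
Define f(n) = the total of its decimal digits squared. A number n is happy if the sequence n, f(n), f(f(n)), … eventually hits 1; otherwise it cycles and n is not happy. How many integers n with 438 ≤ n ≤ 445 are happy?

438: 438 → 89 → 145 → 42 → 20 → 4 → 16 → 37 → 58 → 89  (repeats 89)
439: 439 → 106 → 37 → 58 → 89 → 145 → 42 → 20 → 4 → 16 → 37  (repeats 37)
440: 440 → 32 → 13 → 10 → 1  (reaches 1)
441: 441 → 33 → 18 → 65 → 61 → 37 → 58 → 89 → 145 → 42 → 20 → 4 → 16 → 37  (repeats 37)
442: 442 → 36 → 45 → 41 → 17 → 50 → 25 → 29 → 85 → 89 → 145 → 42 → 20 → 4 → 16 → 37 → 58 → 89  (repeats 89)
443: 443 → 41 → 17 → 50 → 25 → 29 → 85 → 89 → 145 → 42 → 20 → 4 → 16 → 37 → 58 → 89  (repeats 89)
444: 444 → 48 → 80 → 64 → 52 → 29 → 85 → 89 → 145 → 42 → 20 → 4 → 16 → 37 → 58 → 89  (repeats 89)
445: 445 → 57 → 74 → 65 → 61 → 37 → 58 → 89 → 145 → 42 → 20 → 4 → 16 → 37  (repeats 37)
happy: 440

1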